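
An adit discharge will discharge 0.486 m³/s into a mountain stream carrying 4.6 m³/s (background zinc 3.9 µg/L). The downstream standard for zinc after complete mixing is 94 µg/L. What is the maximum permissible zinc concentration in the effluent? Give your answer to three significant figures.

947 µg/L

At the limit, (Qr·Cr + Qe·Cₑ)/(Qr + Qe) = 94:
Cₑ = (5.086·94 − 4.600·3.900) / 0.4860 = 946.8 µg/L.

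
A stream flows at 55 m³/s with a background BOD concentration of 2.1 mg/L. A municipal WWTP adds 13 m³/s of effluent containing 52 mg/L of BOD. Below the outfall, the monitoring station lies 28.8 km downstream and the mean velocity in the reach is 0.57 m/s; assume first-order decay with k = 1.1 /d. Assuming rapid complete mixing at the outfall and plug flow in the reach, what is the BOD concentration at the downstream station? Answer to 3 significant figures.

6.12 mg/L

Mass balance: C = (55.00·2.100 + 13.00·52.00) / 68.00 = 791.5/68.00 = 11.64 mg/L.
Travel time t = 28.8·1000 / 0.57 = 50530 s = 14.04 h.
First-order decay: C = 11.64·exp(−k·t) = 11.64·0.5256 = 6.117 mg/L.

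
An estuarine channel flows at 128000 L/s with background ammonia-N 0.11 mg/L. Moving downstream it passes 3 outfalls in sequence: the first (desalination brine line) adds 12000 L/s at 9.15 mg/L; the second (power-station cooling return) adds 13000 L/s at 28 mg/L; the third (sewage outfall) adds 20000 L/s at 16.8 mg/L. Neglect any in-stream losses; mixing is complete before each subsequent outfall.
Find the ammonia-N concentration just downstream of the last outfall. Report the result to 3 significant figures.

4.76 mg/L

Below outfall 1: Q → 140000 L/s, C = (128000·0.1100 + 12000·9.150)/140000 = 0.8849 mg/L.
Below outfall 2: Q → 153000 L/s, C = (140000·0.8849 + 13000·28.00)/153000 = 3.189 mg/L.
Below outfall 3: Q → 173000 L/s, C = (153000·3.189 + 20000·16.80)/173000 = 4.762 mg/L.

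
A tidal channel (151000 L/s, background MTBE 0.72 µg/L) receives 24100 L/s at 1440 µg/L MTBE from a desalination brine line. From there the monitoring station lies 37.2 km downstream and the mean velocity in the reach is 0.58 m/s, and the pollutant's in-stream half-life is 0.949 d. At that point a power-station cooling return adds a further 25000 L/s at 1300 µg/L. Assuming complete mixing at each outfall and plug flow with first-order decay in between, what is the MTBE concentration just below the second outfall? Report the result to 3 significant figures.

264 µg/L

Mass balance: C = (151000·0.7200 + 24100·1440) / 175100 = 34810000/175100 = 198.8 µg/L; combined flow 175100 L/s.
Travel time t = 37.2·1000 / 0.58 = 64140 s = 17.82 h.
Half-life 0.949 d → k = ln 2 / 0.949 = 0.7304 d⁻¹.
Applying C = C₀e^(−kt): 198.8 × 0.5815 = 115.6 µg/L.
At the second outfall, C = (175100·115.6 + 25000·1300) / (175100 + 25000) = 263.6 µg/L.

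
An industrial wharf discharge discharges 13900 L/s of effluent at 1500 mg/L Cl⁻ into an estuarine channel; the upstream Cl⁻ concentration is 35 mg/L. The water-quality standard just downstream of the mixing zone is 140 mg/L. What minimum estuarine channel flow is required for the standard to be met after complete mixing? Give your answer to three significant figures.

Set C_mix = 140: (Q·35.00 + 13900·1500) / (Q + 13900) = 140
→ Q = 13900·(1500 − 140)/(140 − 35.00) = 180000 L/s.

180000 L/s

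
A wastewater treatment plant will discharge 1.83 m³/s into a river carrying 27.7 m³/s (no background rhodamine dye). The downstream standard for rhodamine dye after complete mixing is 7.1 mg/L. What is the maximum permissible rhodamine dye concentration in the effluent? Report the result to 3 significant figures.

At the limit, (Qr·Cr + Qe·Cₑ)/(Qr + Qe) = 7.1:
Cₑ = (29.53·7.1 − 27.70·0) / 1.830 = 114.6 mg/L.

115 mg/L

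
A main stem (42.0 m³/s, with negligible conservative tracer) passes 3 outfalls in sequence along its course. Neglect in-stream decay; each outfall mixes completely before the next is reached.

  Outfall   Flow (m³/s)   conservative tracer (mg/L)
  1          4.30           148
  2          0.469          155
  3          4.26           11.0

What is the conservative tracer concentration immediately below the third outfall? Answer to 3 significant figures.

After outfall 1: Q = 42.00 + 4.300 = 46.30 m³/s; C = (42.00·0 + 4.300·148.0)/46.30 = 13.75 mg/L.
After outfall 2: Q = 46.30 + 0.4690 = 46.77 m³/s; C = (46.30·13.75 + 0.4690·155.0)/46.77 = 15.16 mg/L.
After outfall 3: Q = 46.77 + 4.260 = 51.03 m³/s; C = (46.77·15.16 + 4.260·11.00)/51.03 = 14.81 mg/L.

14.8 mg/L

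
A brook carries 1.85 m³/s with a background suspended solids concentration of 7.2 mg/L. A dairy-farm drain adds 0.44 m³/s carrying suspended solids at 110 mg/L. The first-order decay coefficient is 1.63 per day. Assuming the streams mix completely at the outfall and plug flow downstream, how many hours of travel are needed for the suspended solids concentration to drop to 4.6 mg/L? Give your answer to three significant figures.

26.0 h

Mixed concentration C = ΣQC/ΣQ = (1.850·7.200 + 0.4400·110.0) / 2.290 = 61.72/2.290 = 26.95 mg/L.
26.95·exp(−k·t) = 4.6 → t = ln(26.95/4.6)/k = 93710 s = 26.03 h.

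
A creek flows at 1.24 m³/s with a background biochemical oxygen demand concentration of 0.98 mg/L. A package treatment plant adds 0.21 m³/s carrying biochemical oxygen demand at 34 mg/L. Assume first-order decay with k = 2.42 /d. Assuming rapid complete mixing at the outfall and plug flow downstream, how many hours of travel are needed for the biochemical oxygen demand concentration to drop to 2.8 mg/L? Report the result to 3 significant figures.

7.16 h

Mass balance: C = (1.240·0.9800 + 0.2100·34.00) / 1.450 = 8.355/1.450 = 5.762 mg/L.
5.762·exp(−k·t) = 2.8 → t = ln(5.762/2.8)/k = 25770 s = 7.157 h.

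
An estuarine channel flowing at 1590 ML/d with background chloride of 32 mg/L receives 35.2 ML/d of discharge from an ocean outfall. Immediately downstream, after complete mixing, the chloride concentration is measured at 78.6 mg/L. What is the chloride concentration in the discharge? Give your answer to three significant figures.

2180 mg/L

Mass balance: 1590·32.00 + 35.20·Cₑ = 1625·78.60
→ Cₑ = (1625·78.60 − 1590·32.00) / 35.20 = 2184 mg/L.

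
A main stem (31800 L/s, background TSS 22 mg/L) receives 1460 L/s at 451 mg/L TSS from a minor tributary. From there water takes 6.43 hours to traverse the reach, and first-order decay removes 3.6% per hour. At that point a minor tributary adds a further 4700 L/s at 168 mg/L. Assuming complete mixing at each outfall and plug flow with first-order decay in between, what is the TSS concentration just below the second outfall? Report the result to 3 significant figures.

49.1 mg/L

Mixed concentration C = ΣQC/ΣQ = (31800·22.00 + 1460·451.0) / 33260 = 1358000/33260 = 40.83 mg/L; combined flow 33260 L/s.
3.6%/h lost → k = −ln(1 − 0.036) = 0.03666 h⁻¹.
First-order decay: C = 40.83·exp(−k·t) = 40.83·0.7900 = 32.26 mg/L.
Second outfall: C = (33260·32.26 + 4700·168.0)/37960 = 49.06 mg/L.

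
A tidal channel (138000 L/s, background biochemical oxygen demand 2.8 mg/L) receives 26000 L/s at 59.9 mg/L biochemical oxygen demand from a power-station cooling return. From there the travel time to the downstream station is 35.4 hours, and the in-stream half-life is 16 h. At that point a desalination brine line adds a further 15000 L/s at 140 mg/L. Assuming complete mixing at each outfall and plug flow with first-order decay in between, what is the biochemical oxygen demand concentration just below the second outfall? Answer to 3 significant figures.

14.1 mg/L

Flow-weighted average: C = (138000·2.800 + 26000·59.90) / 164000 = 1944000/164000 = 11.85 mg/L; combined flow 164000 L/s.
Half-life 16 h → k = ln 2 / 16 = 0.04332 h⁻¹ = 1.040 d⁻¹.
Decay over the reach: 11.85·exp(−kt) = 11.85·0.2158 = 2.557 mg/L.
At the second outfall, C = (164000·2.557 + 15000·140.0) / (164000 + 15000) = 14.07 mg/L.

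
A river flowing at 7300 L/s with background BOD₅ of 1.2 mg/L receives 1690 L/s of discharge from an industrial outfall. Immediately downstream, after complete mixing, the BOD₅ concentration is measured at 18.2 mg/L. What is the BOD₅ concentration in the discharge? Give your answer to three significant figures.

91.6 mg/L

Mass balance: 7300·1.200 + 1690·Cₑ = 8990·18.20
→ Cₑ = (8990·18.20 − 7300·1.200) / 1690 = 91.63 mg/L.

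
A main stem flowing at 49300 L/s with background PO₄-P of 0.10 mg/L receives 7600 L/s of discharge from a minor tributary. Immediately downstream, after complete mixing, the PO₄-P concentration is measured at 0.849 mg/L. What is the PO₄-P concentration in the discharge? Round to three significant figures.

5.71 mg/L

Mass balance: 49300·0.1000 + 7600·Cₑ = 56900·0.8490
→ Cₑ = (56900·0.8490 − 49300·0.1000) / 7600 = 5.708 mg/L.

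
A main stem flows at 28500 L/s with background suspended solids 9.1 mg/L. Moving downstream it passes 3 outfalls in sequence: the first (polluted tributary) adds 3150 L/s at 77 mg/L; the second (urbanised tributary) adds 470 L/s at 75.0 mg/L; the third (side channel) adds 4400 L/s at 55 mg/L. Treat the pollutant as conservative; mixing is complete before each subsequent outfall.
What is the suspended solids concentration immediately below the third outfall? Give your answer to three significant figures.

21.3 mg/L

After outfall 1: Q = 28500 + 3150 = 31650 L/s; C = (28500·9.100 + 3150·77.00)/31650 = 15.86 mg/L.
After outfall 2: Q = 31650 + 470.0 = 32120 L/s; C = (31650·15.86 + 470.0·75.00)/32120 = 16.72 mg/L.
After outfall 3: Q = 32120 + 4400 = 36520 L/s; C = (32120·16.72 + 4400·55.00)/36520 = 21.33 mg/L.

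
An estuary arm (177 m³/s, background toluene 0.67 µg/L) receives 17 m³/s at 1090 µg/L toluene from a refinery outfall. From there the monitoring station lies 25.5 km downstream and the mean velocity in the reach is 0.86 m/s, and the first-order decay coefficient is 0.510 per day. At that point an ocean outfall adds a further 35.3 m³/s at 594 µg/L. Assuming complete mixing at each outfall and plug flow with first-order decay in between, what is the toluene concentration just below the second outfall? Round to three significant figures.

Mass balance: C = (177.0·0.6700 + 17.00·1090) / 194.0 = 18650/194.0 = 96.13 µg/L; combined flow 194.0 m³/s.
Travel time t = 25.5·1000 / 0.86 = 29650 s = 8.236 h.
After decay, C = 96.13 × e^(−kt) = 96.13 × 0.8394 = 80.69 µg/L.
At the second outfall, C = (194.0·80.69 + 35.30·594.0) / (194.0 + 35.30) = 159.7 µg/L.

160 µg/L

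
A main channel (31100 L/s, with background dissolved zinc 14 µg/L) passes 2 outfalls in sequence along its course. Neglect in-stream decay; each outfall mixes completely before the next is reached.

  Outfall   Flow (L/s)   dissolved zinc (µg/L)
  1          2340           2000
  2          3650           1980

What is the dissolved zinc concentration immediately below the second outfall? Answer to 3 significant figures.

333 µg/L

Below outfall 1: Q → 33440 L/s, C = (31100·14.00 + 2340·2000)/33440 = 153.0 µg/L.
Below outfall 2: Q → 37090 L/s, C = (33440·153.0 + 3650·1980)/37090 = 332.8 µg/L.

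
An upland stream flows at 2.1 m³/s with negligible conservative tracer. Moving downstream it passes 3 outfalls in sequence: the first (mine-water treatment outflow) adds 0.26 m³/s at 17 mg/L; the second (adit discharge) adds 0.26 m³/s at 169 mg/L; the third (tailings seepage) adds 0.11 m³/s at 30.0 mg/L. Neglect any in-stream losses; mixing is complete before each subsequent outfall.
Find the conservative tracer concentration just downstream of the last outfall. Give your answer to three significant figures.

18.9 mg/L

Outfall 1: combined Q = 2.360 m³/s; C = (2.100·0 + 0.2600·17.00)/2.360 = 1.873 mg/L.
Outfall 2: combined Q = 2.620 m³/s; C = (2.360·1.873 + 0.2600·169.0)/2.620 = 18.46 mg/L.
Outfall 3: combined Q = 2.730 m³/s; C = (2.620·18.46 + 0.1100·30.00)/2.730 = 18.92 mg/L.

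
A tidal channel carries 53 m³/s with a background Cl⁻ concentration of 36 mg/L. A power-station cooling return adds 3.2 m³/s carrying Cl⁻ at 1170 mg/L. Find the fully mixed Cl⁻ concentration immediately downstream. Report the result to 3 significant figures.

Conservation of mass: C = (53.00·36.00 + 3.200·1170) / 56.20 = 5652/56.20 = 100.6 mg/L.

101 mg/L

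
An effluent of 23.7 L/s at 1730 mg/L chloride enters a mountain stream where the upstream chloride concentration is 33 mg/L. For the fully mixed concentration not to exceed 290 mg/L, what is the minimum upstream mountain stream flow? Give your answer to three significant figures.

133 L/s

Set C_mix = 290: (Q·33.00 + 23.70·1730) / (Q + 23.70) = 290
→ Q = 23.70·(1730 − 290)/(290 − 33.00) = 132.8 L/s.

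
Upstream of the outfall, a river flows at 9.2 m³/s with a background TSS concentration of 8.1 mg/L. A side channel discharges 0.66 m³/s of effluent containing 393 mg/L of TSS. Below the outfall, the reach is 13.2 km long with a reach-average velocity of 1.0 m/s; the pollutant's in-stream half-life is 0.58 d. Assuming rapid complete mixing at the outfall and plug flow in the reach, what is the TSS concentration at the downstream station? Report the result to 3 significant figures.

28.2 mg/L

After mixing, C = (9.200·8.100 + 0.6600·393.0) / 9.860 = 333.9/9.860 = 33.86 mg/L.
Travel time t = 13.2·1000 / 1.0 = 13200 s = 3.667 h.
Half-life 0.58 d → k = ln 2 / 0.58 = 1.195 d⁻¹.
First-order decay: C = 33.86·exp(−k·t) = 33.86·0.8331 = 28.21 mg/L.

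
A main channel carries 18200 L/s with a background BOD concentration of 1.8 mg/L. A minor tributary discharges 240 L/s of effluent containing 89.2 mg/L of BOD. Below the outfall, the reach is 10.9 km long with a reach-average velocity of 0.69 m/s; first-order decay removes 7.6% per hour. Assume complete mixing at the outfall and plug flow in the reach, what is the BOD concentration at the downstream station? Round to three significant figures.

After mixing, C = (18200·1.800 + 240.0·89.20) / 18440 = 54170/18440 = 2.938 mg/L.
Travel time t = 10.9·1000 / 0.69 = 15800 s = 4.388 h.
7.6%/h lost → k = −ln(1 − 0.076) = 0.07904 h⁻¹.
First-order decay: C = 2.938·exp(−k·t) = 2.938·0.7069 = 2.077 mg/L.

2.08 mg/L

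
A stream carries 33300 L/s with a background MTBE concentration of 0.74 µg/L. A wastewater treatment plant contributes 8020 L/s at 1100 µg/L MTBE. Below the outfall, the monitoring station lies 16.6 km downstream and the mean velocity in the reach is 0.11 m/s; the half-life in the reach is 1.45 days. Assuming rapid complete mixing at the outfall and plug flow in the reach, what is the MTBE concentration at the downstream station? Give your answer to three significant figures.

92.9 µg/L

After mixing, C = (33300·0.7400 + 8020·1100) / 41320 = 8847000/41320 = 214.1 µg/L.
Travel time t = 16.6·1000 / 0.11 = 150900 s = 41.92 h.
Half-life 1.45 d → k = ln 2 / 1.45 = 0.4780 d⁻¹.
Decay over the reach: 214.1·exp(−kt) = 214.1·0.4339 = 92.90 µg/L.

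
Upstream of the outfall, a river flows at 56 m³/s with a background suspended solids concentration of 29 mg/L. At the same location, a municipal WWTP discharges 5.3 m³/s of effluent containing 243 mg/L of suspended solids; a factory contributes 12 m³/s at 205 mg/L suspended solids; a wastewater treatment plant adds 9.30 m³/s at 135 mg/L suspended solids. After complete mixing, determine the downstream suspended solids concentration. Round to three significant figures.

80.2 mg/L

Flow-weighted average: C = (56.00·29.00 + 5.300·243.0 + 12.00·205.0 + 9.300·135.0) / 82.60 = 6627/82.60 = 80.23 mg/L.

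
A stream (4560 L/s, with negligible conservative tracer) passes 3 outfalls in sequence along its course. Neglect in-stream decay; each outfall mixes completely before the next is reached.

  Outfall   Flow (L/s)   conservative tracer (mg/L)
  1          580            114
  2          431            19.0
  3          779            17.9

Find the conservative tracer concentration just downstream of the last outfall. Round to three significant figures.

13.9 mg/L

Below outfall 1: Q → 5140 L/s, C = (4560·0 + 580.0·114.0)/5140 = 12.86 mg/L.
Below outfall 2: Q → 5571 L/s, C = (5140·12.86 + 431.0·19.00)/5571 = 13.34 mg/L.
Below outfall 3: Q → 6350 L/s, C = (5571·13.34 + 779.0·17.90)/6350 = 13.90 mg/L.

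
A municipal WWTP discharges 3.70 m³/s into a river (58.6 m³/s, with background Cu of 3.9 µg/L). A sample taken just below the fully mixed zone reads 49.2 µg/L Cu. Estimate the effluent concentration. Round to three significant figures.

Mass balance: 58.60·3.900 + 3.700·Cₑ = 62.30·49.20
→ Cₑ = (62.30·49.20 − 58.60·3.900) / 3.700 = 766.7 µg/L.

767 µg/L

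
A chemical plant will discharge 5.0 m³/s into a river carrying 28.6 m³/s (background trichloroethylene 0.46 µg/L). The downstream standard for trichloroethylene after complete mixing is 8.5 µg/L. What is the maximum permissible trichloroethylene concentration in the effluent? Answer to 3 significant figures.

54.5 µg/L

At the limit, (Qr·Cr + Qe·Cₑ)/(Qr + Qe) = 8.5:
Cₑ = (33.60·8.5 − 28.60·0.4600) / 5.000 = 54.49 µg/L.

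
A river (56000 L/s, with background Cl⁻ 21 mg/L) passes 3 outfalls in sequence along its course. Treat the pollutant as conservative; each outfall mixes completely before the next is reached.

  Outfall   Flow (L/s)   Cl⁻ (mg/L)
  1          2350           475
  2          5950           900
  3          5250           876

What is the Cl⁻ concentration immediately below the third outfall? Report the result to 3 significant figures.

Outfall 1: combined Q = 58350 L/s; C = (56000·21.00 + 2350·475.0)/58350 = 39.28 mg/L.
Outfall 2: combined Q = 64300 L/s; C = (58350·39.28 + 5950·900.0)/64300 = 118.9 mg/L.
Outfall 3: combined Q = 69550 L/s; C = (64300·118.9 + 5250·876.0)/69550 = 176.1 mg/L.

176 mg/L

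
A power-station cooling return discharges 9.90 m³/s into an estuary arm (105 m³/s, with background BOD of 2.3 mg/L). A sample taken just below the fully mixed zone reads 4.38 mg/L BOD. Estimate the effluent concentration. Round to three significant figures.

26.4 mg/L

Mass balance: 105.0·2.300 + 9.900·Cₑ = 114.9·4.380
→ Cₑ = (114.9·4.380 − 105.0·2.300) / 9.900 = 26.44 mg/L.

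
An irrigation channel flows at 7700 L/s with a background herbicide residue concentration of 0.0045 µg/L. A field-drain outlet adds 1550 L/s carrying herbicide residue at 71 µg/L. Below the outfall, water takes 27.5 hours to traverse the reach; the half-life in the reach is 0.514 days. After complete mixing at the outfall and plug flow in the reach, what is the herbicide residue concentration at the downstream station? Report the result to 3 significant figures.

Conservation of mass: C = (7700·0.004500 + 1550·71.00) / 9250 = 110100/9250 = 11.90 µg/L.
Half-life 0.514 d → k = ln 2 / 0.514 = 1.349 d⁻¹.
Applying C = C₀e^(−kt): 11.90 × 0.2133 = 2.538 µg/L.

2.54 µg/L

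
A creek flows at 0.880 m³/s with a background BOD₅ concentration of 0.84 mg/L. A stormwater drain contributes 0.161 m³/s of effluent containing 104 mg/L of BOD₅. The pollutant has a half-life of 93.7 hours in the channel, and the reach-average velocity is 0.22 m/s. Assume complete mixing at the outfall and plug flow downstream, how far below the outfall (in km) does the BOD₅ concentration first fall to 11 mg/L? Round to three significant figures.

45.3 km

After mixing, C = (0.8800·0.8400 + 0.1610·104.0) / 1.041 = 17.48/1.041 = 16.79 mg/L.
Half-life 93.7 h → k = ln 2 / 93.7 = 0.007398 h⁻¹ = 0.1775 d⁻¹.
Set 16.79·exp(−k·t) = 11 → t = ln(16.79/11)/k = 205900 s = 57.20 h.
Distance = v·t = 0.22·205900 = 45310 m = 45.31 km.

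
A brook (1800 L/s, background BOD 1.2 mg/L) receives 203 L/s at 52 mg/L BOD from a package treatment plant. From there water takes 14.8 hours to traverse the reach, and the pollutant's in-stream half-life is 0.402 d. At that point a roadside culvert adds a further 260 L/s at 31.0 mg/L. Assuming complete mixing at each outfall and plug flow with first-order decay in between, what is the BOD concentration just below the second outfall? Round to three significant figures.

5.50 mg/L

Mass balance: C = (1800·1.200 + 203.0·52.00) / 2003 = 12720/2003 = 6.348 mg/L; combined flow 2003 L/s.
Half-life 0.402 d → k = ln 2 / 0.402 = 1.724 d⁻¹.
First-order decay: C = 6.348·exp(−k·t) = 6.348·0.3453 = 2.192 mg/L.
At the second outfall, C = (2003·2.192 + 260.0·31.00) / (2003 + 260.0) = 5.502 mg/L.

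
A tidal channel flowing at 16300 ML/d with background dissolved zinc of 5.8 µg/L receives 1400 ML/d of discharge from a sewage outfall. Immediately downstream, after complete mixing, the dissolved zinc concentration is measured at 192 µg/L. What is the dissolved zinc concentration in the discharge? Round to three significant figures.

2360 µg/L

Mass balance: 16300·5.800 + 1400·Cₑ = 17700·192.0
→ Cₑ = (17700·192.0 − 16300·5.800) / 1400 = 2360 µg/L.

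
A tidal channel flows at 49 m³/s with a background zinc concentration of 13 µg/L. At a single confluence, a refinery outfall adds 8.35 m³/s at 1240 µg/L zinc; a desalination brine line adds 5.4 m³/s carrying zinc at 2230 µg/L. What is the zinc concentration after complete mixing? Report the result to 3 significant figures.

After mixing, C = (49.00·13.00 + 8.350·1240 + 5.400·2230) / 62.75 = 23030/62.75 = 367.1 µg/L.

367 µg/L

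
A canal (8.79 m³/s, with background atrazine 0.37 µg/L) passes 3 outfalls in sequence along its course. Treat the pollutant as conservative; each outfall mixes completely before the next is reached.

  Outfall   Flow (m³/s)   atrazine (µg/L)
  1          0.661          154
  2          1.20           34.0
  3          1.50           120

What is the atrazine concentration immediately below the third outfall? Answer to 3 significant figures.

Below outfall 1: Q → 9.451 m³/s, C = (8.790·0.3700 + 0.6610·154.0)/9.451 = 11.11 µg/L.
Below outfall 2: Q → 10.65 m³/s, C = (9.451·11.11 + 1.200·34.00)/10.65 = 13.69 µg/L.
Below outfall 3: Q → 12.15 m³/s, C = (10.65·13.69 + 1.500·120.0)/12.15 = 26.82 µg/L.

26.8 µg/L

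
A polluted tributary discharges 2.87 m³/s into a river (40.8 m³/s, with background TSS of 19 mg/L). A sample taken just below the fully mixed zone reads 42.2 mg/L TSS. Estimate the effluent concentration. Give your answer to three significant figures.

372 mg/L

Mass balance: 40.80·19.00 + 2.870·Cₑ = 43.67·42.20
→ Cₑ = (43.67·42.20 − 40.80·19.00) / 2.870 = 372.0 mg/L.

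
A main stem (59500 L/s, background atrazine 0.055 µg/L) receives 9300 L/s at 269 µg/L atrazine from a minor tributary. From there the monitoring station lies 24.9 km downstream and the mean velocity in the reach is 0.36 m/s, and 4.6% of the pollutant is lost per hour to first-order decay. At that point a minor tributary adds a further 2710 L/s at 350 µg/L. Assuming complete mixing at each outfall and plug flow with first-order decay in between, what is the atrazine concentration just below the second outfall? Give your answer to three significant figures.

Mixed concentration C = ΣQC/ΣQ = (59500·0.05500 + 9300·269.0) / 68800 = 2505000/68800 = 36.41 µg/L; combined flow 68800 L/s.
Travel time t = 24.9·1000 / 0.36 = 69170 s = 19.21 h.
4.6%/h lost → k = −ln(1 − 0.046) = 0.04709 h⁻¹.
Decay over the reach: 36.41·exp(−kt) = 36.41·0.4046 = 14.73 µg/L.
Second outfall: C = (68800·14.73 + 2710·350.0)/71510 = 27.44 µg/L.

27.4 µg/L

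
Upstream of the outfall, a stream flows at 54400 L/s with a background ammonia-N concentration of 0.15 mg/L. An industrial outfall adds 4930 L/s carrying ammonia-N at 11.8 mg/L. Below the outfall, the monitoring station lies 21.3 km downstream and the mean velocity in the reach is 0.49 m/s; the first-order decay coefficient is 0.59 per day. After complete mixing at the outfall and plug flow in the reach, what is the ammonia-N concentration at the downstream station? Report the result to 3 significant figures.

0.831 mg/L

Conservation of mass: C = (54400·0.1500 + 4930·11.80) / 59330 = 66330/59330 = 1.118 mg/L.
Travel time t = 21.3·1000 / 0.49 = 43470 s = 12.07 h.
After decay, C = 1.118 × e^(−kt) = 1.118 × 0.7432 = 0.8309 mg/L.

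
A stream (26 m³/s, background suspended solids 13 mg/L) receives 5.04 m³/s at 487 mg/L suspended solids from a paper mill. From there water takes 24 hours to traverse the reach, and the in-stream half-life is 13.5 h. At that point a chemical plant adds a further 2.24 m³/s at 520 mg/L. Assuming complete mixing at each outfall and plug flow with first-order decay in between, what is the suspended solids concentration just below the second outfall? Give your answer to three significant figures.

Conservation of mass: C = (26.00·13.00 + 5.040·487.0) / 31.04 = 2792/31.04 = 89.96 mg/L; combined flow 31.04 m³/s.
Half-life 13.5 h → k = ln 2 / 13.5 = 0.05134 h⁻¹ = 1.232 d⁻¹.
First-order decay: C = 89.96·exp(−k·t) = 89.96·0.2916 = 26.24 mg/L.
At the second outfall, C = (31.04·26.24 + 2.240·520.0) / (31.04 + 2.240) = 59.47 mg/L.

59.5 mg/L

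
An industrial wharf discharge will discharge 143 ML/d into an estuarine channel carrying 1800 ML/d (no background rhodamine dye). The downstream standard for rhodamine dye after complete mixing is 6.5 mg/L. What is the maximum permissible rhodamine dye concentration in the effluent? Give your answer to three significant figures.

At the limit, (Qr·Cr + Qe·Cₑ)/(Qr + Qe) = 6.5:
Cₑ = (1943·6.5 − 1800·0) / 143.0 = 88.32 mg/L.

88.3 mg/L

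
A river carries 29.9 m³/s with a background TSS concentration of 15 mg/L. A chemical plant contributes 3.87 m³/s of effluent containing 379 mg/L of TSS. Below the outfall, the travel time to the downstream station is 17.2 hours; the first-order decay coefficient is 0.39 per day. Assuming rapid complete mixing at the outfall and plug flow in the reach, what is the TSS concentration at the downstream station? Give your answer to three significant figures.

Mass balance: C = (29.90·15.00 + 3.870·379.0) / 33.77 = 1915/33.77 = 56.71 mg/L.
After decay, C = 56.71 × e^(−kt) = 56.71 × 0.7562 = 42.88 mg/L.

42.9 mg/L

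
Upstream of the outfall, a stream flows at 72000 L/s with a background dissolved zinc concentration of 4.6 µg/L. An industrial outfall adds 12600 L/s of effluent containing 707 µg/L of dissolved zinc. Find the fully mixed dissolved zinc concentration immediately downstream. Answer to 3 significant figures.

Flow-weighted average: C = (72000·4.600 + 12600·707.0) / 84600 = 9239000/84600 = 109.2 µg/L.

109 µg/L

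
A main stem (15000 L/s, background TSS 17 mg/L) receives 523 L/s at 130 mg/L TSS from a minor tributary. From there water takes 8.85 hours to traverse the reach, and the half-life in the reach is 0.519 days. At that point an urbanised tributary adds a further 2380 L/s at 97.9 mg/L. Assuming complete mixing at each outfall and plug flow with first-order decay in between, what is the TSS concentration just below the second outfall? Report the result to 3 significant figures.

24.0 mg/L

Mixed concentration C = ΣQC/ΣQ = (15000·17.00 + 523.0·130.0) / 15520 = 323000/15520 = 20.81 mg/L; combined flow 15520 L/s.
Half-life 0.519 d → k = ln 2 / 0.519 = 1.336 d⁻¹.
Applying C = C₀e^(−kt): 20.81 × 0.6111 = 12.72 mg/L.
Second outfall: C = (15520·12.72 + 2380·97.90)/17900 = 24.04 mg/L.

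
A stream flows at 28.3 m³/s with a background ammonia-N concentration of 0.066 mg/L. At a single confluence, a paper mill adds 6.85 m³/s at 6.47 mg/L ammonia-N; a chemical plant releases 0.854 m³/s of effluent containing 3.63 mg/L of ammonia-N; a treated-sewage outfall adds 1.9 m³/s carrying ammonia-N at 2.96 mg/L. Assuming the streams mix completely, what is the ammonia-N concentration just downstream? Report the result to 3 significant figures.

Conservation of mass: C = (28.30·0.06600 + 6.850·6.470 + 0.8540·3.630 + 1.900·2.960) / 37.90 = 54.91/37.90 = 1.449 mg/L.

1.45 mg/L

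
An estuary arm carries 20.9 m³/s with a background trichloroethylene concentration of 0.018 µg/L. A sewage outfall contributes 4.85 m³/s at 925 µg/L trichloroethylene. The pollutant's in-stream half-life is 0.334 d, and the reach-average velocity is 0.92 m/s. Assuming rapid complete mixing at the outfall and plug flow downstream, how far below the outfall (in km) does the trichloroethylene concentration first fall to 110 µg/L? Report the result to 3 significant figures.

Mass balance: C = (20.90·0.01800 + 4.850·925.0) / 25.75 = 4487/25.75 = 174.2 µg/L.
Half-life 0.334 d → k = ln 2 / 0.334 = 2.075 d⁻¹.
Set 174.2·exp(−k·t) = 110 → t = ln(174.2/110)/k = 19150 s = 5.319 h.
Distance = v·t = 0.92·19150 = 17620 m = 17.62 km.

17.6 km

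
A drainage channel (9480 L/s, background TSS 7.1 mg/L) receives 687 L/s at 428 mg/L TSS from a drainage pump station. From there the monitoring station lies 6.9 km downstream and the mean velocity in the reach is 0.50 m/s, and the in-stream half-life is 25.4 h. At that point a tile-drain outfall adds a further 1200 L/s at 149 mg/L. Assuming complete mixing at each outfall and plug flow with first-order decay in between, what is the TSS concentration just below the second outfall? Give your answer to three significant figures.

44.4 mg/L

Flow-weighted average: C = (9480·7.100 + 687.0·428.0) / 10170 = 361300/10170 = 35.54 mg/L; combined flow 10170 L/s.
Travel time t = 6.9·1000 / 0.50 = 13800 s = 3.833 h.
Half-life 25.4 h → k = ln 2 / 25.4 = 0.02729 h⁻¹ = 0.6549 d⁻¹.
After decay, C = 35.54 × e^(−kt) = 35.54 × 0.9007 = 32.01 mg/L.
Second outfall: C = (10170·32.01 + 1200·149.0)/11370 = 44.36 mg/L.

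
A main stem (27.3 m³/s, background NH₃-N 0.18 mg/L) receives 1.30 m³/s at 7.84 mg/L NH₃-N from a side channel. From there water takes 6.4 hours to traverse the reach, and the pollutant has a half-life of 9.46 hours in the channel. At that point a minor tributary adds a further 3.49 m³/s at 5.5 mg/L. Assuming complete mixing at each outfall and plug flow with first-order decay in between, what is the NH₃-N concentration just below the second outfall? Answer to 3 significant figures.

0.893 mg/L

Conservation of mass: C = (27.30·0.1800 + 1.300·7.840) / 28.60 = 15.11/28.60 = 0.5282 mg/L; combined flow 28.60 m³/s.
Half-life 9.46 h → k = ln 2 / 9.46 = 0.07327 h⁻¹ = 1.759 d⁻¹.
First-order decay: C = 0.5282·exp(−k·t) = 0.5282·0.6257 = 0.3305 mg/L.
At the second outfall, C = (28.60·0.3305 + 3.490·5.500) / (28.60 + 3.490) = 0.8927 mg/L.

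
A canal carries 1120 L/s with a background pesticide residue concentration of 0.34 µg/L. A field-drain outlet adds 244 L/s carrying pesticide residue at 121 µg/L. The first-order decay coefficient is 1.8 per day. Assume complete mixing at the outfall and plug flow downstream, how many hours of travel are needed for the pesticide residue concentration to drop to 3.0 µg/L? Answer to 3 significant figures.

Conservation of mass: C = (1120·0.3400 + 244.0·121.0) / 1364 = 29900/1364 = 21.92 µg/L.
21.92·exp(−k·t) = 3.0 → t = ln(21.92/3.0)/k = 95470 s = 26.52 h.

26.5 h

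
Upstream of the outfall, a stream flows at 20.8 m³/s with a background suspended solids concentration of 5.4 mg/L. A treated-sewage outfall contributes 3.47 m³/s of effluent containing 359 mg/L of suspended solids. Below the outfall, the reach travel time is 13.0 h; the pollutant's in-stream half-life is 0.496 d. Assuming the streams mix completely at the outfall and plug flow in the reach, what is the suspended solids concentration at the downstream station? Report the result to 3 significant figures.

26.2 mg/L

After mixing, C = (20.80·5.400 + 3.470·359.0) / 24.27 = 1358/24.27 = 55.96 mg/L.
Half-life 0.496 d → k = ln 2 / 0.496 = 1.397 d⁻¹.
After decay, C = 55.96 × e^(−kt) = 55.96 × 0.4691 = 26.25 mg/L.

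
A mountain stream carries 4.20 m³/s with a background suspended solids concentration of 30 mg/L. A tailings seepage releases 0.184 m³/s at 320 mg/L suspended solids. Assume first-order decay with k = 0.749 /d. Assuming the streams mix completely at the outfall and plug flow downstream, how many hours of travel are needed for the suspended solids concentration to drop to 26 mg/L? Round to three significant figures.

15.5 h

Flow-weighted average: C = (4.200·30.00 + 0.1840·320.0) / 4.384 = 184.9/4.384 = 42.17 mg/L.
42.17·exp(−k·t) = 26 → t = ln(42.17/26)/k = 55790 s = 15.50 h.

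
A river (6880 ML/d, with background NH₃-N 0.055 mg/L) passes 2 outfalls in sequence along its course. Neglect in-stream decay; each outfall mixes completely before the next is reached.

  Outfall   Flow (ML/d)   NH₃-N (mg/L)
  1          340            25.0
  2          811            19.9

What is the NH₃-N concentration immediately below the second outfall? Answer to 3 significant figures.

Outfall 1: combined Q = 7220 ML/d; C = (6880·0.05500 + 340.0·25.00)/7220 = 1.230 mg/L.
Outfall 2: combined Q = 8031 ML/d; C = (7220·1.230 + 811.0·19.90)/8031 = 3.115 mg/L.

3.12 mg/L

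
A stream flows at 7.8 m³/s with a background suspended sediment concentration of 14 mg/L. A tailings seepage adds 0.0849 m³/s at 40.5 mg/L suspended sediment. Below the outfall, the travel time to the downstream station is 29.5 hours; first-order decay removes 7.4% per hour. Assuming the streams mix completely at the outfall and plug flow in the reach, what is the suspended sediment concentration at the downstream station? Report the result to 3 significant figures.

1.48 mg/L

Conservation of mass: C = (7.800·14.00 + 0.08490·40.50) / 7.885 = 112.6/7.885 = 14.29 mg/L.
7.4%/h lost → k = −ln(1 − 0.074) = 0.07688 h⁻¹.
Applying C = C₀e^(−kt): 14.29 × 0.1035 = 1.479 mg/L.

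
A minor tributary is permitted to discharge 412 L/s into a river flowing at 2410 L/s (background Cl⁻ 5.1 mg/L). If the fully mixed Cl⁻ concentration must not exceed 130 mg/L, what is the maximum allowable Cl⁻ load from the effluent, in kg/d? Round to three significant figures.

Mass balance at the limit: 2410·5.100 + 412.0·Cₑ = 2822·130 → Cₑ = 860.6 mg/L.
412.0 L/s = 0.4120 m³/s. Load = 0.4120 m³/s × 860.6 g/m³ × 86 400 s/d = 30630 kg/d.

30600 kg/d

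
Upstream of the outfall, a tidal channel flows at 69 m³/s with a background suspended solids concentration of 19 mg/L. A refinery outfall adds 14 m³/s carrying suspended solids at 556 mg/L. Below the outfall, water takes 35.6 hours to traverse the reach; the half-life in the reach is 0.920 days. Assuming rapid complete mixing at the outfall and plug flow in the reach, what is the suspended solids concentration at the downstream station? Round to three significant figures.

Conservation of mass: C = (69.00·19.00 + 14.00·556.0) / 83.00 = 9095/83.00 = 109.6 mg/L.
Half-life 0.920 d → k = ln 2 / 0.920 = 0.7534 d⁻¹.
After decay, C = 109.6 × e^(−kt) = 109.6 × 0.3271 = 35.84 mg/L.

35.8 mg/L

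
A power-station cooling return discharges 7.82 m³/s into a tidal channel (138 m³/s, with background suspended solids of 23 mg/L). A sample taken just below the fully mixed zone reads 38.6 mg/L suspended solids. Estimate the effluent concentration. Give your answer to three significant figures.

314 mg/L

Mass balance: 138.0·23.00 + 7.820·Cₑ = 145.8·38.60
→ Cₑ = (145.8·38.60 − 138.0·23.00) / 7.820 = 313.9 mg/L.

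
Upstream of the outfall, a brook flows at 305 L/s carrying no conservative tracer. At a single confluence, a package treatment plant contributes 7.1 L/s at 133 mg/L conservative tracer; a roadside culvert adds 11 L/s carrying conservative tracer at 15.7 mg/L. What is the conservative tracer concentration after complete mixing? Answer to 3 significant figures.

After mixing, C = (305.0·0 + 7.100·133.0 + 11.00·15.70) / 323.1 = 1117/323.1 = 3.457 mg/L.

3.46 mg/L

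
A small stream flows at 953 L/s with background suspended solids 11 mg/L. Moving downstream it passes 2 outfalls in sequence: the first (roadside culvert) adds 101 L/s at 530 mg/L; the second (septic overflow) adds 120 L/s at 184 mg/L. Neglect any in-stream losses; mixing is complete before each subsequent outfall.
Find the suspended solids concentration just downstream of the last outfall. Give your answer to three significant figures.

After outfall 1: Q = 953.0 + 101.0 = 1054 L/s; C = (953.0·11.00 + 101.0·530.0)/1054 = 60.73 mg/L.
After outfall 2: Q = 1054 + 120.0 = 1174 L/s; C = (1054·60.73 + 120.0·184.0)/1174 = 73.33 mg/L.

73.3 mg/L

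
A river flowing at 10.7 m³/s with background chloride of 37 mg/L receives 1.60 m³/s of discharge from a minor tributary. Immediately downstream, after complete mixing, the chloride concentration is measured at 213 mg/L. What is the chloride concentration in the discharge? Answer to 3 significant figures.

Mass balance: 10.70·37.00 + 1.600·Cₑ = 12.30·213.0
→ Cₑ = (12.30·213.0 − 10.70·37.00) / 1.600 = 1390 mg/L.

1390 mg/L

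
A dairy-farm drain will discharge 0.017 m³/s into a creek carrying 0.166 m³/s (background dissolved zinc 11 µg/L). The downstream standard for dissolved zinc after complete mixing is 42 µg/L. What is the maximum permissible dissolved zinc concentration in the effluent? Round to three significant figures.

At the limit, (Qr·Cr + Qe·Cₑ)/(Qr + Qe) = 42:
Cₑ = (0.1830·42 − 0.1660·11.00) / 0.01700 = 344.7 µg/L.

345 µg/L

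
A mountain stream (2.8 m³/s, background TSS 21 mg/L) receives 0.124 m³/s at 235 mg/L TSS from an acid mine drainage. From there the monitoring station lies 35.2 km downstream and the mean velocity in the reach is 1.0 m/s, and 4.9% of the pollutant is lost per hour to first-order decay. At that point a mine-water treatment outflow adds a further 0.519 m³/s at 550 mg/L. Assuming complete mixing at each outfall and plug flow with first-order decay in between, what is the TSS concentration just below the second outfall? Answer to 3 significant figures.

After mixing, C = (2.800·21.00 + 0.1240·235.0) / 2.924 = 87.94/2.924 = 30.08 mg/L; combined flow 2.924 m³/s.
Travel time t = 35.2·1000 / 1.0 = 35200 s = 9.778 h.
4.9%/h lost → k = −ln(1 − 0.049) = 0.05024 h⁻¹.
First-order decay: C = 30.08·exp(−k·t) = 30.08·0.6119 = 18.40 mg/L.
Second outfall: C = (2.924·18.40 + 0.5190·550.0)/3.443 = 98.54 mg/L.

98.5 mg/L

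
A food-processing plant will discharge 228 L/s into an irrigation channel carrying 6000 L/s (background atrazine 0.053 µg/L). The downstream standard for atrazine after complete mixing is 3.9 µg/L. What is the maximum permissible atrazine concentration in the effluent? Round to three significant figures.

105 µg/L

At the limit, (Qr·Cr + Qe·Cₑ)/(Qr + Qe) = 3.9:
Cₑ = (6228·3.9 − 6000·0.05300) / 228.0 = 105.1 µg/L.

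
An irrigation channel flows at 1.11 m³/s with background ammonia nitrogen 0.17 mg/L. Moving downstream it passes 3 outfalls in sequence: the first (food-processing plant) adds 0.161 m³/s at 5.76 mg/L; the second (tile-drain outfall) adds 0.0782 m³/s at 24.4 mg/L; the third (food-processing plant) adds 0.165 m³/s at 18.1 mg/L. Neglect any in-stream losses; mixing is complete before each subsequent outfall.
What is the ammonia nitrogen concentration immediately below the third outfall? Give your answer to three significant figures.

3.97 mg/L

Below outfall 1: Q → 1.271 m³/s, C = (1.110·0.1700 + 0.1610·5.760)/1.271 = 0.8781 mg/L.
Below outfall 2: Q → 1.349 m³/s, C = (1.271·0.8781 + 0.07820·24.40)/1.349 = 2.241 mg/L.
Below outfall 3: Q → 1.514 m³/s, C = (1.349·2.241 + 0.1650·18.10)/1.514 = 3.970 mg/L.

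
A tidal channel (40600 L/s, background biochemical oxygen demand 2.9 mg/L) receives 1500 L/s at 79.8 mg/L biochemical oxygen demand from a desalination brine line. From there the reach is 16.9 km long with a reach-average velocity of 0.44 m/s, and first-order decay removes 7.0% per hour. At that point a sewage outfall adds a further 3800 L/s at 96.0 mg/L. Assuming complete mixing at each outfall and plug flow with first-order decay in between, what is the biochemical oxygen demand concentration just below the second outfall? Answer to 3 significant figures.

Conservation of mass: C = (40600·2.900 + 1500·79.80) / 42100 = 237400/42100 = 5.640 mg/L; combined flow 42100 L/s.
Travel time t = 16.9·1000 / 0.44 = 38410 s = 10.67 h.
7.0%/h lost → k = −ln(1 − 0.07) = 0.07257 h⁻¹.
After decay, C = 5.640 × e^(−kt) = 5.640 × 0.4610 = 2.600 mg/L.
Second outfall: C = (42100·2.600 + 3800·96.00)/45900 = 10.33 mg/L.

10.3 mg/L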